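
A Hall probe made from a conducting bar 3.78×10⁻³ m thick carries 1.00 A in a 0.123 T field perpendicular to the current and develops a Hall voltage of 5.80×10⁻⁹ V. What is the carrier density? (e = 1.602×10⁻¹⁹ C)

From V_H = IB/(n e t), n = IB/(V_H e t).
n = (1.00)(0.123)/((5.80×10⁻⁹)(1.602×10⁻¹⁹)(3.78×10⁻³)) ≈ 3.50×10²⁸ m⁻³.

n ≈ 3.50×10²⁸ m⁻³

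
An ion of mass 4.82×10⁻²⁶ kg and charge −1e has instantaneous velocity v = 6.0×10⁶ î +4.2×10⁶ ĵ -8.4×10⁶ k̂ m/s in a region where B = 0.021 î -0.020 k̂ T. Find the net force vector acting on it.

F ≈ (1.35×10⁻¹⁴, 9.04×10⁻¹⁵, 1.41×10⁻¹⁴) N

v×B = (-8.40×10⁴, -5.64×10⁴, -8.82×10⁴) N/C.
F = q v×B = (−1.602×10⁻¹⁹ C)·(-8.40×10⁴, -5.64×10⁴, -8.82×10⁴) = (1.35×10⁻¹⁴, 9.04×10⁻¹⁵, 1.41×10⁻¹⁴) N.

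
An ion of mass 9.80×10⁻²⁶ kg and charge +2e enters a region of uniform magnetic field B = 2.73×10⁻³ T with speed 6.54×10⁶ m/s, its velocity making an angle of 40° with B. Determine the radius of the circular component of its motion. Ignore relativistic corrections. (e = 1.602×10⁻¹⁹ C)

r ≈ 471 m

v⊥ = v sinθ = 6.54×10⁶·sin40° ≈ 4.204×10⁶ m/s.
r = m v⊥/(|q|B) = (9.80×10⁻²⁶)(4.204×10⁶)/((3.204×10⁻¹⁹)(2.73×10⁻³)) ≈ 471 m.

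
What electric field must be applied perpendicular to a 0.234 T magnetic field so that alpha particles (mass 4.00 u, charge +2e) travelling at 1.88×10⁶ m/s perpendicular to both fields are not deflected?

E = 4.40×10⁵ V/m

For straight-line motion qE = qvB, so E = vB.
E = 1.88×10⁶ × 0.234 = 4.40×10⁵ V/m.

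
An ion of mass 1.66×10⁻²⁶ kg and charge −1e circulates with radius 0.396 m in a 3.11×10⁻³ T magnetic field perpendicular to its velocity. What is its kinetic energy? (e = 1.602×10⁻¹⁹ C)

v = |q|Br/m, then KE = ½mv² = (qBr)²/(2m).
v = (1.602×10⁻¹⁹)(3.11×10⁻³)(0.396)/1.66×10⁻²⁶ ≈ 1.189×10⁴ m/s.
KE = ½(1.66×10⁻²⁶)(1.189×10⁴)² ≈ 1.17×10⁻¹⁸ J = 7.32 eV.

KE ≈ 7.32 eV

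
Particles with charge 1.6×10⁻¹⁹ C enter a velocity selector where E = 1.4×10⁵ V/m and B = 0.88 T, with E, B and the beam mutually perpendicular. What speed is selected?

v = 1.6×10⁵ m/s

For undeflected motion the electric and magnetic forces balance: qE = qvB.
v = E/B = 1.4×10⁵/0.88 = 1.6×10⁵ m/s.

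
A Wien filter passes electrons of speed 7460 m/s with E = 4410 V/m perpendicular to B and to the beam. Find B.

B = 0.591 T

Balance of forces in the selector: qE = qvB ⇒ B = E/v.
B = 4410/7460 = 0.591 T.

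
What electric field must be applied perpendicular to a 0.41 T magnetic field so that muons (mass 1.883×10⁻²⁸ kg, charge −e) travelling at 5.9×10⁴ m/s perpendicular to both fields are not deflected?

For straight-line motion qE = qvB, so E = vB.
E = 5.9×10⁴ × 0.41 = 2.4×10⁴ V/m.

E = 2.4×10⁴ V/m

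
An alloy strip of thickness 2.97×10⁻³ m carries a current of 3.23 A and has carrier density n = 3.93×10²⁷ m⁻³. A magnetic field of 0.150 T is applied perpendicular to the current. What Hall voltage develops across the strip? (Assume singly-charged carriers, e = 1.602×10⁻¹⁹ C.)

V_H ≈ 2.59×10⁻⁷ V

V_H = IB/(n e t).
V_H = (3.23)(0.150)/((3.93×10²⁷)(1.602×10⁻¹⁹)(2.97×10⁻³)) ≈ 2.59×10⁻⁷ V.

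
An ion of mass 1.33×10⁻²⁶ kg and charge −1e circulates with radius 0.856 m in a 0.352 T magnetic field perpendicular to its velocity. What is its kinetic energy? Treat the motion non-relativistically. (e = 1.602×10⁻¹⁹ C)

KE ≈ 8.76×10⁻¹⁴ J

v = |q|Br/m, then KE = ½mv² = (qBr)²/(2m).
v = (1.602×10⁻¹⁹)(0.352)(0.856)/1.33×10⁻²⁶ ≈ 3.629×10⁶ m/s.
KE = ½(1.33×10⁻²⁶)(3.629×10⁶)² ≈ 8.76×10⁻¹⁴ J.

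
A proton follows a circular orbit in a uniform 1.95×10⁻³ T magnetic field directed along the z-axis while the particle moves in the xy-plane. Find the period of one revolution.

The cyclotron period depends only on m, q, B: T = 2πm/(|q|B).
T = 2π(1.673×10⁻²⁷)/((1.602×10⁻¹⁹)(1.95×10⁻³)) ≈ 3.36×10⁻⁵ s.

T ≈ 3.36×10⁻⁵ s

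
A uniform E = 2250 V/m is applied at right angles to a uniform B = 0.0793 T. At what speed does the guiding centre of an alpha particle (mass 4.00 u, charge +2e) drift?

v_d ≈ 2.84×10⁴ m/s

The steady drift has the magnetic force balancing the electric force, so v_d = E/B.
v_d = 2250/0.0793 = 2.84×10⁴ m/s.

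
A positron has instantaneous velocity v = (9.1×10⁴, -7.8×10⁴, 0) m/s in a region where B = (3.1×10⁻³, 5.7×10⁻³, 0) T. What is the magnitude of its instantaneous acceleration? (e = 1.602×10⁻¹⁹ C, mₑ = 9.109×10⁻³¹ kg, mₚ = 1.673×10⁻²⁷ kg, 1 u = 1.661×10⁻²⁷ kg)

v×B = (0, 0, 760) N/C.
F = q v×B = (1.602×10⁻¹⁹ C)·(0, 0, 760) = (0, 0, 1.22×10⁻¹⁶) N.
|a| = |F|/m = 1.218×10⁻¹⁶/9.109×10⁻³¹ ≈ 1.34×10¹⁴ m/s².

|a| ≈ 1.34×10¹⁴ m/s²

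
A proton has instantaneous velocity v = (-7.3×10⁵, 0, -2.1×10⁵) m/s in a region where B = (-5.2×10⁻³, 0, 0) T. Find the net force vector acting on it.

F ≈ (0, 1.75×10⁻¹⁶, 0) N

v×B = (0, 1090, 0) N/C.
F = q v×B = (1.602×10⁻¹⁹ C)·(0, 1090, 0) = (0, 1.75×10⁻¹⁶, 0) N.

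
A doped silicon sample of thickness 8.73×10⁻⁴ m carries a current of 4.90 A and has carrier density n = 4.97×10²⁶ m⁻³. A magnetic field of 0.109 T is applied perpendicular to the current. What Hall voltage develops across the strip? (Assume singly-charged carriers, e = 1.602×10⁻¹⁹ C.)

V_H ≈ 7.68×10⁻⁶ V

V_H = IB/(n e t).
V_H = (4.90)(0.109)/((4.97×10²⁶)(1.602×10⁻¹⁹)(8.73×10⁻⁴)) ≈ 7.68×10⁻⁶ V.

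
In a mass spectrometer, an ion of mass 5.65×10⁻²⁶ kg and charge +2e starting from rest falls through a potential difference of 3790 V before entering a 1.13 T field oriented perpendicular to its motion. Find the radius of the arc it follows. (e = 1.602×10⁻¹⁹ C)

r ≈ 0.0324 m

Acceleration: |q|V = ½mv² ⇒ v = √(2|q|V/m) = √(2·3.204×10⁻¹⁹·3790/5.65×10⁻²⁶) ≈ 2.073×10⁵ m/s.
In the field: r = mv/(|q|B) = (5.65×10⁻²⁶)(2.073×10⁵)/((3.204×10⁻¹⁹)(1.13)) ≈ 0.0324 m.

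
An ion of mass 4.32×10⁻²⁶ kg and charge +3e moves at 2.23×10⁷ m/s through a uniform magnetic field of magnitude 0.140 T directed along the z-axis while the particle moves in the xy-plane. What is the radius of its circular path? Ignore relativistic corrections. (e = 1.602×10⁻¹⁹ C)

The magnetic force provides the centripetal force: |q|vB = mv²/r.
r = mv/(|q|B) = (4.32×10⁻²⁶)(2.23×10⁷)/((4.806×10⁻¹⁹)(0.140)) ≈ 14.3 m.

r ≈ 14.3 m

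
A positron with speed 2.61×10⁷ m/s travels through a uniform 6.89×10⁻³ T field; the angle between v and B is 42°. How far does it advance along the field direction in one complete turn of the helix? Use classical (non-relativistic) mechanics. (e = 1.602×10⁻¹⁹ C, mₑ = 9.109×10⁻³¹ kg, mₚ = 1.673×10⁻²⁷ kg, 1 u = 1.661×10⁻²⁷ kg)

v∥ = v cosθ = 2.61×10⁷·cos42° ≈ 1.940×10⁷ m/s.
T = 2πm/(|q|B) = 2π(9.109×10⁻³¹)/((1.602×10⁻¹⁹)(6.89×10⁻³)) ≈ 5.185×10⁻⁹ s.
pitch = v∥ T = (1.940×10⁷)(5.185×10⁻⁹) ≈ 0.101 m.

p ≈ 0.101 m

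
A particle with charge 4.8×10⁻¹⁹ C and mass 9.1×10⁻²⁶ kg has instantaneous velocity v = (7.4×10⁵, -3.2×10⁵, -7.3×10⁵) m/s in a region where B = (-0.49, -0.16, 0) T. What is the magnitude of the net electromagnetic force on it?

v×B = (-1.17×10⁵, 3.58×10⁵, -2.75×10⁵) N/C.
F = q v×B = (4.8×10⁻¹⁹ C)·(-1.17×10⁵, 3.58×10⁵, -2.75×10⁵) = (-5.61×10⁻¹⁴, 1.72×10⁻¹³, -1.32×10⁻¹³) N.
|F| = 2.24×10⁻¹³ N.

|F| ≈ 2.24×10⁻¹³ N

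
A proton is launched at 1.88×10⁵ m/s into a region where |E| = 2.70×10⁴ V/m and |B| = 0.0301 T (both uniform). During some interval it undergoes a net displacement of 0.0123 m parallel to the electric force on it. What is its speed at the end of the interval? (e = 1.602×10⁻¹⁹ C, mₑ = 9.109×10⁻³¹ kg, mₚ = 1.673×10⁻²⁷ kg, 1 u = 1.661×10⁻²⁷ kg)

v_f ≈ 3.15×10⁵ m/s

B does no work; ΔKE = |q|E d.
½mv_f² = ½mv₀² + |q|Ed = ½(1.673×10⁻²⁷)(1.88×10⁵)² + (1.602×10⁻¹⁹)(2.70×10⁴)(0.0123) ≈ 2.957×10⁻¹⁷ J + 5.320×10⁻¹⁷ J ≈ 8.277×10⁻¹⁷ J.
v_f = √(2·8.277×10⁻¹⁷/1.673×10⁻²⁷) ≈ 3.15×10⁵ m/s.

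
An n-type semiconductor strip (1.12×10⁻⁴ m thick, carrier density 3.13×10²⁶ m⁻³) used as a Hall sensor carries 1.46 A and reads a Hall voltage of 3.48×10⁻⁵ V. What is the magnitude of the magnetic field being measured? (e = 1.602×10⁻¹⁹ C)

B ≈ 0.134 T

From V_H = IB/(n e t), B = V_H n e t / I.
B = (3.48×10⁻⁵)(3.13×10²⁶)(1.602×10⁻¹⁹)(1.12×10⁻⁴)/1.46 ≈ 0.134 T.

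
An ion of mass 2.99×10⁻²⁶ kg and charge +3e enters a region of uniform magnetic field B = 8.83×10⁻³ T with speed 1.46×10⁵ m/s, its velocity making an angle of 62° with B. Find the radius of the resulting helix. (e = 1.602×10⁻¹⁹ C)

r ≈ 0.908 m

v⊥ = v sinθ = 1.46×10⁵·sin62° ≈ 1.289×10⁵ m/s.
r = m v⊥/(|q|B) = (2.99×10⁻²⁶)(1.289×10⁵)/((4.806×10⁻¹⁹)(8.83×10⁻³)) ≈ 0.908 m.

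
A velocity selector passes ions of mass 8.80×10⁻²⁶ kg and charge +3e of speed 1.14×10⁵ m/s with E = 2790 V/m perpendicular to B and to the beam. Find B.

B = 0.0245 T

Balance of forces in the selector: qE = qvB ⇒ B = E/v.
B = 2790/1.14×10⁵ = 0.0245 T.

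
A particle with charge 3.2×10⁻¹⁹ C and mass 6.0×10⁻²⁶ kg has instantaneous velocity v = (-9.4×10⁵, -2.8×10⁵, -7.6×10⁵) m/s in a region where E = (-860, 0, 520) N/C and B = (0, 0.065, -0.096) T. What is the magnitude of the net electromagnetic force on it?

v×B = (7.63×10⁴, -9.02×10⁴, -6.11×10⁴) N/C.
E + v×B = (7.54×10⁴, -9.02×10⁴, -6.06×10⁴) N/C.
F = q(E + v×B) = (3.2×10⁻¹⁹ C)·(7.54×10⁴, -9.02×10⁴, -6.06×10⁴) = (2.41×10⁻¹⁴, -2.89×10⁻¹⁴, -1.94×10⁻¹⁴) N.
|F| = 4.23×10⁻¹⁴ N.

|F| ≈ 4.23×10⁻¹⁴ N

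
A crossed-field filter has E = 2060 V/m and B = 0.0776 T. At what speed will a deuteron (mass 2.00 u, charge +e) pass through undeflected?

For undeflected motion the electric and magnetic forces balance: qE = qvB.
v = E/B = 2060/0.0776 = 2.65×10⁴ m/s.

v = 2.65×10⁴ m/s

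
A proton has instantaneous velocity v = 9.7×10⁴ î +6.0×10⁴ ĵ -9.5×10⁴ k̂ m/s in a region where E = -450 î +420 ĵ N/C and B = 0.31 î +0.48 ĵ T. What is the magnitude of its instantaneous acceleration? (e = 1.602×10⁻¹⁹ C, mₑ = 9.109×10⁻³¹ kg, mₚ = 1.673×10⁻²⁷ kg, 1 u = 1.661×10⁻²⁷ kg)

v×B = (4.56×10⁴, -2.94×10⁴, 2.80×10⁴) N/C.
E + v×B = (4.52×10⁴, -2.90×10⁴, 2.80×10⁴) N/C.
F = q(E + v×B) = (1.602×10⁻¹⁹ C)·(4.52×10⁴, -2.90×10⁴, 2.80×10⁴) = (7.23×10⁻¹⁵, -4.65×10⁻¹⁵, 4.48×10⁻¹⁵) N.
|a| = |F|/m = 9.696×10⁻¹⁵/1.673×10⁻²⁷ ≈ 5.80×10¹² m/s².

|a| ≈ 5.80×10¹² m/s²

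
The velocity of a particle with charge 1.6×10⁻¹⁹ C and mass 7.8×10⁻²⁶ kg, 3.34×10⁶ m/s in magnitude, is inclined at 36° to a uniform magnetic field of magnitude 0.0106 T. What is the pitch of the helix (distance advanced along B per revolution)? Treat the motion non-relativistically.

p ≈ 781 m

v∥ = v cosθ = 3.34×10⁶·cos36° ≈ 2.702×10⁶ m/s.
T = 2πm/(|q|B) = 2π(7.8×10⁻²⁶)/((1.6×10⁻¹⁹)(0.0106)) ≈ 2.890×10⁻⁴ s.
pitch = v∥ T = (2.702×10⁶)(2.890×10⁻⁴) ≈ 781 m.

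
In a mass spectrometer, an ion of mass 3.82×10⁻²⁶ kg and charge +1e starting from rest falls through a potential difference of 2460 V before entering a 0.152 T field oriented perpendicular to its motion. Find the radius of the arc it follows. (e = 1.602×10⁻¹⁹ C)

Acceleration: |q|V = ½mv² ⇒ v = √(2|q|V/m) = √(2·1.602×10⁻¹⁹·2460/3.82×10⁻²⁶) ≈ 1.436×10⁵ m/s.
In the field: r = mv/(|q|B) = (3.82×10⁻²⁶)(1.436×10⁵)/((1.602×10⁻¹⁹)(0.152)) ≈ 0.225 m.

r ≈ 0.225 m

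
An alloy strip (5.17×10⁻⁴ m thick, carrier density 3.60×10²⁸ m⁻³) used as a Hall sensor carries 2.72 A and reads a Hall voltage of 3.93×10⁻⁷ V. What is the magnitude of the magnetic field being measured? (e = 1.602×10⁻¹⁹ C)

From V_H = IB/(n e t), B = V_H n e t / I.
B = (3.93×10⁻⁷)(3.60×10²⁸)(1.602×10⁻¹⁹)(5.17×10⁻⁴)/2.72 ≈ 0.431 T.

B ≈ 0.431 T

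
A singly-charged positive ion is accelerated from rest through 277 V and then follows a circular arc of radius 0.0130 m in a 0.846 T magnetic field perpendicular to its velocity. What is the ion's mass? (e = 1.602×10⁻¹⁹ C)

m ≈ 3.50×10⁻²⁶ kg

Combine |q|V = ½mv² and r = mv/(|q|B): eliminate v to get m = qB²r²/(2V).
m = (1.602×10⁻¹⁹)(0.846)²(0.0130)²/(2·277) ≈ 3.50×10⁻²⁶ kg.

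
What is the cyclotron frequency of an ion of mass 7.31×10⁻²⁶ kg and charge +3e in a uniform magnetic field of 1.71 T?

f ≈ 1.79×10⁶ Hz

f = |q|B/(2πm).
f = (4.806×10⁻¹⁹)(1.71)/(2π·7.31×10⁻²⁶) ≈ 1.79×10⁶ Hz.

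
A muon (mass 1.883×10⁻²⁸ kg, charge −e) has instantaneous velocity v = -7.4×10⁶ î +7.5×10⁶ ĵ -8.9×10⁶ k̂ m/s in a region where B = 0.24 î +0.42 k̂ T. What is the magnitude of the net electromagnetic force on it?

v×B = (3.15×10⁶, 9.72×10⁵, -1.80×10⁶) N/C.
F = q v×B = (−1.602×10⁻¹⁹ C)·(3.15×10⁶, 9.72×10⁵, -1.80×10⁶) = (-5.05×10⁻¹³, -1.56×10⁻¹³, 2.88×10⁻¹³) N.
|F| = 6.02×10⁻¹³ N.

|F| ≈ 6.02×10⁻¹³ N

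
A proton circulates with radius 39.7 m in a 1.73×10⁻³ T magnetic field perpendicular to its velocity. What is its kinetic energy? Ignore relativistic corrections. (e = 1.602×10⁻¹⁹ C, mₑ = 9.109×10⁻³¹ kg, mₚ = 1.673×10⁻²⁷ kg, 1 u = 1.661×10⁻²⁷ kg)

KE ≈ 3.62×10⁻¹⁴ J

v = |q|Br/m, then KE = ½mv² = (qBr)²/(2m).
v = (1.602×10⁻¹⁹)(1.73×10⁻³)(39.7)/1.673×10⁻²⁷ ≈ 6.577×10⁶ m/s.
KE = ½(1.673×10⁻²⁷)(6.577×10⁶)² ≈ 3.62×10⁻¹⁴ J.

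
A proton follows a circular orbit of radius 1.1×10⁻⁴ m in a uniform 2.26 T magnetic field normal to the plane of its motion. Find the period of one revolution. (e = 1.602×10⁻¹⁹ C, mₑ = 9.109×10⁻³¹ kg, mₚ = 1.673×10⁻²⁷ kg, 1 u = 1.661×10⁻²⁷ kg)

T ≈ 2.90×10⁻⁸ s

The cyclotron period depends only on m, q, B: T = 2πm/(|q|B).
T = 2π(1.673×10⁻²⁷)/((1.602×10⁻¹⁹)(2.26)) ≈ 2.90×10⁻⁸ s.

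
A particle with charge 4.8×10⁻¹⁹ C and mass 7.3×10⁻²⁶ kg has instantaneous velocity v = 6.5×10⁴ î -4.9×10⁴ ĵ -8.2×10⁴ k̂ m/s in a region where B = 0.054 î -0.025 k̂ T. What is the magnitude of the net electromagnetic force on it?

|F| ≈ 1.94×10⁻¹⁵ N

v×B = (1220, -2800, 2650) N/C.
F = q v×B = (4.8×10⁻¹⁹ C)·(1220, -2800, 2650) = (5.88×10⁻¹⁶, -1.35×10⁻¹⁵, 1.27×10⁻¹⁵) N.
|F| = 1.94×10⁻¹⁵ N.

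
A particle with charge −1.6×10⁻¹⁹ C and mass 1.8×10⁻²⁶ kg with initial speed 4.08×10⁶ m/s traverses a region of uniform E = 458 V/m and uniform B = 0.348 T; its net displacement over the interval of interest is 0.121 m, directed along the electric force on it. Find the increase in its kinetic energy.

The magnetic force is always ⟂ v and does no work; only the electric force changes KE.
ΔKE = F_E · d = |q|E d = (1.6×10⁻¹⁹)(458)(0.121) ≈ 8.87×10⁻¹⁸ J.

ΔKE ≈ 8.87×10⁻¹⁸ J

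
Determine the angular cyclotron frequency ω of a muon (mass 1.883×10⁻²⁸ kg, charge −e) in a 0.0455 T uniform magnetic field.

ω ≈ 3.87×10⁷ rad/s

ω = |q|B/m.
ω = (1.602×10⁻¹⁹)(0.0455)/1.883×10⁻²⁸ ≈ 3.87×10⁷ rad/s.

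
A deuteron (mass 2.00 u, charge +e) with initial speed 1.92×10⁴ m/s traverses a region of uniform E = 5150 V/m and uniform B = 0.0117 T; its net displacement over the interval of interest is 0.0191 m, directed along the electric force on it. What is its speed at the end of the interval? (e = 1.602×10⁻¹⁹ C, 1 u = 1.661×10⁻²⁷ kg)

v_f ≈ 9.93×10⁴ m/s

B does no work; ΔKE = |q|E d.
½mv_f² = ½mv₀² + |q|Ed = ½(3.322×10⁻²⁷)(1.92×10⁴)² + (1.602×10⁻¹⁹)(5150)(0.0191) ≈ 6.123×10⁻¹⁹ J + 1.576×10⁻¹⁷ J ≈ 1.637×10⁻¹⁷ J.
v_f = √(2·1.637×10⁻¹⁷/3.322×10⁻²⁷) ≈ 9.93×10⁴ m/s.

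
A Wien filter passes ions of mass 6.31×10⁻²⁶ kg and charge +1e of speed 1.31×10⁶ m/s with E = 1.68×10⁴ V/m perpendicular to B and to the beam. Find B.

Balance of forces in the selector: qE = qvB ⇒ B = E/v.
B = 1.68×10⁴/1.31×10⁶ = 0.0128 T.

B = 0.0128 T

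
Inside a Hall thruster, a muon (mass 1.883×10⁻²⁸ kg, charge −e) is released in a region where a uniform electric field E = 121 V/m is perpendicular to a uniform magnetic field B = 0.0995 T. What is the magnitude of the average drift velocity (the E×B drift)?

v_d ≈ 1220 m/s

The E×B drift speed is v_d = E/B.
v_d = 121/0.0995 = 1220 m/s.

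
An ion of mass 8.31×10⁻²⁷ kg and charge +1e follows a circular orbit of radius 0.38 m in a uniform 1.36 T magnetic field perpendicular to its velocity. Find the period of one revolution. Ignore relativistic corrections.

T ≈ 2.40×10⁻⁷ s

The cyclotron period depends only on m, q, B: T = 2πm/(|q|B).
T = 2π(8.31×10⁻²⁷)/((1.602×10⁻¹⁹)(1.36)) ≈ 2.40×10⁻⁷ s.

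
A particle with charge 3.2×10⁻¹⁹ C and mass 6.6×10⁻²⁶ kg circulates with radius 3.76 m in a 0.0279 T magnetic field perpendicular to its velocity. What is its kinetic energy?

v = |q|Br/m, then KE = ½mv² = (qBr)²/(2m).
v = (3.2×10⁻¹⁹)(0.0279)(3.76)/6.6×10⁻²⁶ ≈ 5.086×10⁵ m/s.
KE = ½(6.6×10⁻²⁶)(5.086×10⁵)² ≈ 8.54×10⁻¹⁵ J.

KE ≈ 8.54×10⁻¹⁵ J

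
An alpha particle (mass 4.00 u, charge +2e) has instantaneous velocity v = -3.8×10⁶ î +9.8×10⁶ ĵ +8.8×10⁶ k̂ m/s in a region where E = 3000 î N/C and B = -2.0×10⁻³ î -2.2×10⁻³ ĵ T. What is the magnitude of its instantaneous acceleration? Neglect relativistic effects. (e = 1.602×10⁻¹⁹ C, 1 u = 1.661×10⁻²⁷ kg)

v×B = (1.94×10⁴, -1.76×10⁴, 2.80×10⁴) N/C.
E + v×B = (2.24×10⁴, -1.76×10⁴, 2.80×10⁴) N/C.
F = q(E + v×B) = (3.204×10⁻¹⁹ C)·(2.24×10⁴, -1.76×10⁴, 2.80×10⁴) = (7.16×10⁻¹⁵, -5.64×10⁻¹⁵, 8.96×10⁻¹⁵) N.
|a| = |F|/m = 1.278×10⁻¹⁴/6.644×10⁻²⁷ ≈ 1.92×10¹² m/s².

|a| ≈ 1.92×10¹² m/s²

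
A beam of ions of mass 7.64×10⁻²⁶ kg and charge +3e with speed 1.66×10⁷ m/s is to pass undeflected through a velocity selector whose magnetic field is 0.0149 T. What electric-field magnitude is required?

E = 2.47×10⁵ V/m

For straight-line motion qE = qvB, so E = vB.
E = 1.66×10⁷ × 0.0149 = 2.47×10⁵ V/m.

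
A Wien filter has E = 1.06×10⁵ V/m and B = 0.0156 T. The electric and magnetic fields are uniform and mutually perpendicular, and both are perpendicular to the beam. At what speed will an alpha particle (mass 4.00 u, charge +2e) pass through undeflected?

Straight-line motion ⇒ electric and magnetic forces cancel, so E = vB.
v = E/B = 1.06×10⁵/0.0156 = 6.79×10⁶ m/s.

v = 6.79×10⁶ m/s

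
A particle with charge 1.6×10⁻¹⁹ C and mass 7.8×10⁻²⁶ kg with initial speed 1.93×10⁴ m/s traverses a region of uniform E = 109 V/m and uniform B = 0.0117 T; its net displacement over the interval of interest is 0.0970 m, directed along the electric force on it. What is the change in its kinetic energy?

ΔKE ≈ 1.69×10⁻¹⁸ J

The magnetic force is always ⟂ v and does no work; only the electric force changes KE.
ΔKE = F_E · d = |q|E d = (1.6×10⁻¹⁹)(109)(0.0970) ≈ 1.69×10⁻¹⁸ J.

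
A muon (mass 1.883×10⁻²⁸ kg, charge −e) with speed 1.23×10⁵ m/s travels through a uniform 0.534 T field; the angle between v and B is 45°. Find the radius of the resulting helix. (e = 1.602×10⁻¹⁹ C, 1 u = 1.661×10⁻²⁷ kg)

v⊥ = v sinθ = 1.23×10⁵·sin45° ≈ 8.697×10⁴ m/s.
r = m v⊥/(|q|B) = (1.883×10⁻²⁸)(8.697×10⁴)/((1.602×10⁻¹⁹)(0.534)) ≈ 1.91×10⁻⁴ m.

r ≈ 1.91×10⁻⁴ m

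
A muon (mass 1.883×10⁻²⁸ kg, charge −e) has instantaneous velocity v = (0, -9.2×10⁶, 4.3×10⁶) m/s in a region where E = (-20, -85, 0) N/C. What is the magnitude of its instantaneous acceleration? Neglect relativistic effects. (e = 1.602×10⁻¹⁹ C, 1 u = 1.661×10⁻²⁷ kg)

Only an electric field acts, so F = qE = (−1.602×10⁻¹⁹ C)·(-20.0, -85.0, 0) = (3.20×10⁻¹⁸, 1.36×10⁻¹⁷, 0) N.
|a| = |F|/m = 1.399×10⁻¹⁷/1.883×10⁻²⁸ ≈ 7.43×10¹⁰ m/s².

|a| ≈ 7.43×10¹⁰ m/s²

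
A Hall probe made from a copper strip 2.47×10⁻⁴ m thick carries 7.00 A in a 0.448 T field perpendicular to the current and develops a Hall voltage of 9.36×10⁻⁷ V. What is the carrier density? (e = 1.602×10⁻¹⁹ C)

n ≈ 8.47×10²⁸ m⁻³

From V_H = IB/(n e t), n = IB/(V_H e t).
n = (7.00)(0.448)/((9.36×10⁻⁷)(1.602×10⁻¹⁹)(2.47×10⁻⁴)) ≈ 8.47×10²⁸ m⁻³.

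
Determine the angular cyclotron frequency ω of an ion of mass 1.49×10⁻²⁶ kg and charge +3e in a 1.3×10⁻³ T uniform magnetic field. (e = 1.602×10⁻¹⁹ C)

ω ≈ 4.2×10⁴ rad/s

ω = |q|B/m.
ω = (4.806×10⁻¹⁹)(1.3×10⁻³)/1.49×10⁻²⁶ ≈ 4.2×10⁴ rad/s.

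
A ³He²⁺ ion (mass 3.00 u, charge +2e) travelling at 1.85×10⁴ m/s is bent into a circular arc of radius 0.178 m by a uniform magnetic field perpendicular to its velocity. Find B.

From |q|vB = mv²/r, B = mv/(|q|r).
B = (4.983×10⁻²⁷)(1.85×10⁴)/((3.204×10⁻¹⁹)(0.178)) ≈ 1.62×10⁻³ T.

B ≈ 1.62×10⁻³ T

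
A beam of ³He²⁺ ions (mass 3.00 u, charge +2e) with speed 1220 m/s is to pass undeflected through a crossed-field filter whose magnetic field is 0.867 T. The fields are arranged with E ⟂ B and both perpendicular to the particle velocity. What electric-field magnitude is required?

For straight-line motion qE = qvB, so E = vB.
E = 1220 × 0.867 = 1060 V/m.

E = 1060 V/m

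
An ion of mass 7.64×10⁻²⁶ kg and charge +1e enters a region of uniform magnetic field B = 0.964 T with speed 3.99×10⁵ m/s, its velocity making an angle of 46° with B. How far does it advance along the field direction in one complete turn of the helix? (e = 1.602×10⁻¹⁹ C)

v∥ = v cosθ = 3.99×10⁵·cos46° ≈ 2.772×10⁵ m/s.
T = 2πm/(|q|B) = 2π(7.64×10⁻²⁶)/((1.602×10⁻¹⁹)(0.964)) ≈ 3.108×10⁻⁶ s.
pitch = v∥ T = (2.772×10⁵)(3.108×10⁻⁶) ≈ 0.862 m.

p ≈ 0.862 m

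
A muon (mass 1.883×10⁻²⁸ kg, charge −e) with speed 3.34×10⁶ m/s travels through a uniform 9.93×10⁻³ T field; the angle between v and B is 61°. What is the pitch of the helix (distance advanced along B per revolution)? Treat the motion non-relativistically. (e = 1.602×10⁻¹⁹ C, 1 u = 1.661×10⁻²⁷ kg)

v∥ = v cosθ = 3.34×10⁶·cos61° ≈ 1.619×10⁶ m/s.
T = 2πm/(|q|B) = 2π(1.883×10⁻²⁸)/((1.602×10⁻¹⁹)(9.93×10⁻³)) ≈ 7.437×10⁻⁷ s.
pitch = v∥ T = (1.619×10⁶)(7.437×10⁻⁷) ≈ 1.20 m.

p ≈ 1.20 m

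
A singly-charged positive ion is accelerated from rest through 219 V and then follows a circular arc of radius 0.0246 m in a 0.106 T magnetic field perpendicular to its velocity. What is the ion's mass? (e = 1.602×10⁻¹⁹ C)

Combine |q|V = ½mv² and r = mv/(|q|B): eliminate v to get m = qB²r²/(2V).
m = (1.602×10⁻¹⁹)(0.106)²(0.0246)²/(2·219) ≈ 2.49×10⁻²⁷ kg.

m ≈ 2.49×10⁻²⁷ kg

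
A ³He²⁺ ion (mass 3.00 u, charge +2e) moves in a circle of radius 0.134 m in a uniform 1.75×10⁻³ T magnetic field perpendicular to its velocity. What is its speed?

From |q|vB = mv²/r, v = |q|Br/m.
v = (3.204×10⁻¹⁹)(1.75×10⁻³)(0.134)/4.983×10⁻²⁷ ≈ 1.51×10⁴ m/s.

v ≈ 1.51×10⁴ m/s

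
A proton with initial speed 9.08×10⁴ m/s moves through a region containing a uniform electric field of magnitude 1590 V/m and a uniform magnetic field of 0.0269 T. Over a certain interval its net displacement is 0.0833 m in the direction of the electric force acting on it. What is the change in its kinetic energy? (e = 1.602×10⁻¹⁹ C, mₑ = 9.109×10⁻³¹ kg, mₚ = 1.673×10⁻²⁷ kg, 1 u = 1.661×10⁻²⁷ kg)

The magnetic force is always ⟂ v and does no work; only the electric force changes KE.
ΔKE = F_E · d = |q|E d = (1.602×10⁻¹⁹)(1590)(0.0833) ≈ 2.12×10⁻¹⁷ J.

ΔKE ≈ 2.12×10⁻¹⁷ J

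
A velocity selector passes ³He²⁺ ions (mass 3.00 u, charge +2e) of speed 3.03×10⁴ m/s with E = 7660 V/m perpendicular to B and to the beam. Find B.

B = 0.253 T

Balance of forces in the selector: qE = qvB ⇒ B = E/v.
B = 7660/3.03×10⁴ = 0.253 T.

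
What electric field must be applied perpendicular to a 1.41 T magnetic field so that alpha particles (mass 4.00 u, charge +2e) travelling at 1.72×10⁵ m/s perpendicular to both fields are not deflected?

For straight-line motion qE = qvB, so E = vB.
E = 1.72×10⁵ × 1.41 = 2.43×10⁵ V/m.

E = 2.43×10⁵ V/m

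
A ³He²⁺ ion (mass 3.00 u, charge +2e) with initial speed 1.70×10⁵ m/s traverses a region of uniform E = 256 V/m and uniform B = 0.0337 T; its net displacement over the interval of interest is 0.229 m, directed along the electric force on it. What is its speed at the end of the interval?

B does no work; ΔKE = |q|E d.
½mv_f² = ½mv₀² + |q|Ed = ½(4.983×10⁻²⁷)(1.70×10⁵)² + (3.204×10⁻¹⁹)(256)(0.229) ≈ 7.200×10⁻¹⁷ J + 1.878×10⁻¹⁷ J ≈ 9.079×10⁻¹⁷ J.
v_f = √(2·9.079×10⁻¹⁷/4.983×10⁻²⁷) ≈ 1.91×10⁵ m/s.

v_f ≈ 1.91×10⁵ m/s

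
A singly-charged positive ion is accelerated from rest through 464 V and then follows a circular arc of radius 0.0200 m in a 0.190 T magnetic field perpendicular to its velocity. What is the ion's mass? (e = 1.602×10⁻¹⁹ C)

m ≈ 2.49×10⁻²⁷ kg

Combine |q|V = ½mv² and r = mv/(|q|B): eliminate v to get m = qB²r²/(2V).
m = (1.602×10⁻¹⁹)(0.190)²(0.0200)²/(2·464) ≈ 2.49×10⁻²⁷ kg.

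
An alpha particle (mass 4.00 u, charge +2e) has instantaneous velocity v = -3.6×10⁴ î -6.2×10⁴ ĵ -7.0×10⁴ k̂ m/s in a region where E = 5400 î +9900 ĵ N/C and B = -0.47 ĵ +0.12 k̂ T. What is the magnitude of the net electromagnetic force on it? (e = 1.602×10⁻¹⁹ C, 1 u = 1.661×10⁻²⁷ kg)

|F| ≈ 1.32×10⁻¹⁴ N

v×B = (-4.03×10⁴, 4320, 1.69×10⁴) N/C.
E + v×B = (-3.49×10⁴, 1.42×10⁴, 1.69×10⁴) N/C.
F = q(E + v×B) = (3.204×10⁻¹⁹ C)·(-3.49×10⁴, 1.42×10⁴, 1.69×10⁴) = (-1.12×10⁻¹⁴, 4.56×10⁻¹⁵, 5.42×10⁻¹⁵) N.
|F| = 1.32×10⁻¹⁴ N.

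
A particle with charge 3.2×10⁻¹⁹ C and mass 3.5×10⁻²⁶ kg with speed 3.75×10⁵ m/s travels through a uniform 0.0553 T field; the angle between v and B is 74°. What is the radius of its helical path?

v⊥ = v sinθ = 3.75×10⁵·sin74° ≈ 3.605×10⁵ m/s.
r = m v⊥/(|q|B) = (3.5×10⁻²⁶)(3.605×10⁵)/((3.2×10⁻¹⁹)(0.0553)) ≈ 0.713 m.

r ≈ 0.713 m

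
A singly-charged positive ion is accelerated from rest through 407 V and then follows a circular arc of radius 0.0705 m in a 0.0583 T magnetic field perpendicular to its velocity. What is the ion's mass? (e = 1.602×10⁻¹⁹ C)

Combine |q|V = ½mv² and r = mv/(|q|B): eliminate v to get m = qB²r²/(2V).
m = (1.602×10⁻¹⁹)(0.0583)²(0.0705)²/(2·407) ≈ 3.32×10⁻²⁷ kg.

m ≈ 3.32×10⁻²⁷ kg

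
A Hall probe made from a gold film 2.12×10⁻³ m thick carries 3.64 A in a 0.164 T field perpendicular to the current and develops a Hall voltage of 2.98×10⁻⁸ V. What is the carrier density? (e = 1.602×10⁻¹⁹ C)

n ≈ 5.90×10²⁸ m⁻³

From V_H = IB/(n e t), n = IB/(V_H e t).
n = (3.64)(0.164)/((2.98×10⁻⁸)(1.602×10⁻¹⁹)(2.12×10⁻³)) ≈ 5.90×10²⁸ m⁻³.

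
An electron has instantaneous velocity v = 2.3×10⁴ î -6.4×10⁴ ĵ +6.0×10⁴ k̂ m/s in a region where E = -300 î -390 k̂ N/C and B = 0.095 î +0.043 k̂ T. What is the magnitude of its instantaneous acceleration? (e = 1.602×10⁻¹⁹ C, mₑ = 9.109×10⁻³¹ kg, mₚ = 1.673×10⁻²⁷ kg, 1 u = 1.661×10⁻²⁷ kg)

|a| ≈ 1.41×10¹⁵ m/s²

v×B = (-2750, 4710, 6080) N/C.
E + v×B = (-3050, 4710, 5690) N/C.
F = q(E + v×B) = (−1.602×10⁻¹⁹ C)·(-3050, 4710, 5690) = (4.89×10⁻¹⁶, -7.55×10⁻¹⁶, -9.12×10⁻¹⁶) N.
|a| = |F|/m = 1.280×10⁻¹⁵/9.109×10⁻³¹ ≈ 1.41×10¹⁵ m/s².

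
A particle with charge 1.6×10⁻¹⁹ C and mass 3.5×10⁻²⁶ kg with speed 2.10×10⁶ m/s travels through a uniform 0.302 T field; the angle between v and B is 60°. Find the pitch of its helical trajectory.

v∥ = v cosθ = 2.10×10⁶·cos60° ≈ 1.050×10⁶ m/s.
T = 2πm/(|q|B) = 2π(3.5×10⁻²⁶)/((1.6×10⁻¹⁹)(0.302)) ≈ 4.551×10⁻⁶ s.
pitch = v∥ T = (1.050×10⁶)(4.551×10⁻⁶) ≈ 4.78 m.

p ≈ 4.78 m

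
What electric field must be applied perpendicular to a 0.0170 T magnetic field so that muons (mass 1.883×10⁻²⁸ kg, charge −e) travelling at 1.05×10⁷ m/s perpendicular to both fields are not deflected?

For straight-line motion qE = qvB, so E = vB.
E = 1.05×10⁷ × 0.0170 = 1.78×10⁵ V/m.

E = 1.78×10⁵ V/m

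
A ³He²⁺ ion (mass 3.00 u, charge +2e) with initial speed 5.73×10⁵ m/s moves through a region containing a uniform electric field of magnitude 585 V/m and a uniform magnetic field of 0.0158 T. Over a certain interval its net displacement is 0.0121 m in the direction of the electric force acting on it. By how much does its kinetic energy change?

ΔKE ≈ 2.27×10⁻¹⁸ J

The magnetic force is always ⟂ v and does no work; only the electric force changes KE.
ΔKE = F_E · d = |q|E d = (3.204×10⁻¹⁹)(585)(0.0121) ≈ 2.27×10⁻¹⁸ J.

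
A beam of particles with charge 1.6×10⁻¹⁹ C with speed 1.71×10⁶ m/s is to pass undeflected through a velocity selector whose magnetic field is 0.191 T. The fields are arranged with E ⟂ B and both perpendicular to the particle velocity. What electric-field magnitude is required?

For straight-line motion qE = qvB, so E = vB.
E = 1.71×10⁶ × 0.191 = 3.27×10⁵ V/m.

E = 3.27×10⁵ V/m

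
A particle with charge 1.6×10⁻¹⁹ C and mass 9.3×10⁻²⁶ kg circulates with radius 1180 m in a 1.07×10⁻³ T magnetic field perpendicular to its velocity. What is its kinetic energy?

KE ≈ 1.37×10⁶ eV

v = |q|Br/m, then KE = ½mv² = (qBr)²/(2m).
v = (1.6×10⁻¹⁹)(1.07×10⁻³)(1180)/9.3×10⁻²⁶ ≈ 2.172×10⁶ m/s.
KE = ½(9.3×10⁻²⁶)(2.172×10⁶)² ≈ 2.19×10⁻¹³ J = 1.37×10⁶ eV.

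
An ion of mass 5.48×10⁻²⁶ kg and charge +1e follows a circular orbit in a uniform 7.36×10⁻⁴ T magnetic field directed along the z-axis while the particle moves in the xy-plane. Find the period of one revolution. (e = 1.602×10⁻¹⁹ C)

T ≈ 2.92×10⁻³ s

The cyclotron period depends only on m, q, B: T = 2πm/(|q|B).
T = 2π(5.48×10⁻²⁶)/((1.602×10⁻¹⁹)(7.36×10⁻⁴)) ≈ 2.92×10⁻³ s.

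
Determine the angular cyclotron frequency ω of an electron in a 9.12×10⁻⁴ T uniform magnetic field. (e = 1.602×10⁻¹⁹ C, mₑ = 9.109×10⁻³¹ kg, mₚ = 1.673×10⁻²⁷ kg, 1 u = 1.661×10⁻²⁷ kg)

ω = |q|B/m.
ω = (1.602×10⁻¹⁹)(9.12×10⁻⁴)/9.109×10⁻³¹ ≈ 1.60×10⁸ rad/s.

ω ≈ 1.60×10⁸ rad/s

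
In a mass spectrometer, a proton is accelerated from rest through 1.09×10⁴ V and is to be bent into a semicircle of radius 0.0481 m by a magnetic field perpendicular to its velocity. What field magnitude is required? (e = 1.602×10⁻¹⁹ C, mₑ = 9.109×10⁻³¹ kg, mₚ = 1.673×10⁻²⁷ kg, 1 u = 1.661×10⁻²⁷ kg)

B ≈ 0.314 T

v = √(2|q|V/m) = √(2·1.602×10⁻¹⁹·1.09×10⁴/1.673×10⁻²⁷) ≈ 1.445×10⁶ m/s.
B = mv/(|q|r) = (1.673×10⁻²⁷)(1.445×10⁶)/((1.602×10⁻¹⁹)(0.0481)) ≈ 0.314 T.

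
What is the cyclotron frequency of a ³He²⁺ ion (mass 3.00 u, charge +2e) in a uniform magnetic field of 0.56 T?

f = |q|B/(2πm).
f = (3.204×10⁻¹⁹)(0.56)/(2π·4.983×10⁻²⁷) ≈ 5.7×10⁶ Hz.

f ≈ 5.7×10⁶ Hz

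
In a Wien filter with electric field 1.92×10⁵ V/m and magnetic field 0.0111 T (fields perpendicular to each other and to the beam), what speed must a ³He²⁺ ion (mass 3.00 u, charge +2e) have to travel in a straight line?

Zero net Lorentz force requires |qE| = |q v×B|, i.e. E = vB.
v = E/B = 1.92×10⁵/0.0111 = 1.73×10⁷ m/s.

v = 1.73×10⁷ m/s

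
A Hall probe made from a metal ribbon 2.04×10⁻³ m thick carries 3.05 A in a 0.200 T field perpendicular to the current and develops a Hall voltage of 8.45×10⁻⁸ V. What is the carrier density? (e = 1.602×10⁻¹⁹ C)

From V_H = IB/(n e t), n = IB/(V_H e t).
n = (3.05)(0.200)/((8.45×10⁻⁸)(1.602×10⁻¹⁹)(2.04×10⁻³)) ≈ 2.21×10²⁸ m⁻³.

n ≈ 2.21×10²⁸ m⁻³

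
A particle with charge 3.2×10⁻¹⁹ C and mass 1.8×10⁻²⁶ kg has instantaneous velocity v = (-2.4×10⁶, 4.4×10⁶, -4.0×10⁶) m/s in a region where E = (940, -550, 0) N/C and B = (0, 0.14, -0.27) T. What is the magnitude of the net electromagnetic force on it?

v×B = (-6.28×10⁵, -6.48×10⁵, -3.36×10⁵) N/C.
E + v×B = (-6.27×10⁵, -6.49×10⁵, -3.36×10⁵) N/C.
F = q(E + v×B) = (3.2×10⁻¹⁹ C)·(-6.27×10⁵, -6.49×10⁵, -3.36×10⁵) = (-2.01×10⁻¹³, -2.08×10⁻¹³, -1.08×10⁻¹³) N.
|F| = 3.08×10⁻¹³ N.

|F| ≈ 3.08×10⁻¹³ N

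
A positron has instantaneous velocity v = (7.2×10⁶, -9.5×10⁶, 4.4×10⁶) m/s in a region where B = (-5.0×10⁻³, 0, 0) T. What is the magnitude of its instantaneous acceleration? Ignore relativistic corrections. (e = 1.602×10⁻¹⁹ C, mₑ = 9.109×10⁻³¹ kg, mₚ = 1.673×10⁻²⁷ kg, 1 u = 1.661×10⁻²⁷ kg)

v×B = (0, -2.20×10⁴, -4.75×10⁴) N/C.
F = q v×B = (1.602×10⁻¹⁹ C)·(0, -2.20×10⁴, -4.75×10⁴) = (0, -3.52×10⁻¹⁵, -7.61×10⁻¹⁵) N.
|a| = |F|/m = 8.386×10⁻¹⁵/9.109×10⁻³¹ ≈ 9.21×10¹⁵ m/s².

|a| ≈ 9.21×10¹⁵ m/s²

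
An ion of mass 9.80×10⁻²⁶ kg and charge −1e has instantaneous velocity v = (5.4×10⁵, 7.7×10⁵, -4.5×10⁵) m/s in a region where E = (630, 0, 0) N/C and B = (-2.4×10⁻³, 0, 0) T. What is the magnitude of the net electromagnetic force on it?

v×B = (0, 1080, 1850) N/C.
E + v×B = (630, 1080, 1850) N/C.
F = q(E + v×B) = (−1.602×10⁻¹⁹ C)·(630, 1080, 1850) = (-1.01×10⁻¹⁶, -1.73×10⁻¹⁶, -2.96×10⁻¹⁶) N.
|F| = 3.57×10⁻¹⁶ N.

|F| ≈ 3.57×10⁻¹⁶ N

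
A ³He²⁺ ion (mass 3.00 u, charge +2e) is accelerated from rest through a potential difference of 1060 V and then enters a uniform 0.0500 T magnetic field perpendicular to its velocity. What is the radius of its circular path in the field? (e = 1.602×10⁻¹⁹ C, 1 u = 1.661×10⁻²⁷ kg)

r ≈ 0.115 m

Acceleration: |q|V = ½mv² ⇒ v = √(2|q|V/m) = √(2·3.204×10⁻¹⁹·1060/4.983×10⁻²⁷) ≈ 3.692×10⁵ m/s.
In the field: r = mv/(|q|B) = (4.983×10⁻²⁷)(3.692×10⁵)/((3.204×10⁻¹⁹)(0.0500)) ≈ 0.115 m.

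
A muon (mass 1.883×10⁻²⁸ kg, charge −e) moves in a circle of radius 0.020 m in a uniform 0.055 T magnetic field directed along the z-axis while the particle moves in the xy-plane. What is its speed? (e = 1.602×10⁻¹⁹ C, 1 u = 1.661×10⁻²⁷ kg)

From |q|vB = mv²/r, v = |q|Br/m.
v = (1.602×10⁻¹⁹)(0.055)(0.020)/1.883×10⁻²⁸ ≈ 9.4×10⁵ m/s.

v ≈ 9.4×10⁵ m/s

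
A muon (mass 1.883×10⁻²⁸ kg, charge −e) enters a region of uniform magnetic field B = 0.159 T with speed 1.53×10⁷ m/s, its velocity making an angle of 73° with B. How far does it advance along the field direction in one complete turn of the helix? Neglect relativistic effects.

p ≈ 0.208 m

v∥ = v cosθ = 1.53×10⁷·cos73° ≈ 4.473×10⁶ m/s.
T = 2πm/(|q|B) = 2π(1.883×10⁻²⁸)/((1.602×10⁻¹⁹)(0.159)) ≈ 4.645×10⁻⁸ s.
pitch = v∥ T = (4.473×10⁶)(4.645×10⁻⁸) ≈ 0.208 m.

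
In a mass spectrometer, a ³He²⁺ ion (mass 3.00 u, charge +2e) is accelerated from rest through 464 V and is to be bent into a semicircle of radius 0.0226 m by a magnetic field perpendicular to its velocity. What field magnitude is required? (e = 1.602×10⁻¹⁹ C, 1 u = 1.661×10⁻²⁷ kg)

v = √(2|q|V/m) = √(2·3.204×10⁻¹⁹·464/4.983×10⁻²⁷) ≈ 2.443×10⁵ m/s.
B = mv/(|q|r) = (4.983×10⁻²⁷)(2.443×10⁵)/((3.204×10⁻¹⁹)(0.0226)) ≈ 0.168 T.

B ≈ 0.168 T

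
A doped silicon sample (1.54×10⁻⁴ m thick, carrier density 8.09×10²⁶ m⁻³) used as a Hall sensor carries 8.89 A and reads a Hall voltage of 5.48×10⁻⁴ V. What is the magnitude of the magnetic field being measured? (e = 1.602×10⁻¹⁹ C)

From V_H = IB/(n e t), B = V_H n e t / I.
B = (5.48×10⁻⁴)(8.09×10²⁶)(1.602×10⁻¹⁹)(1.54×10⁻⁴)/8.89 ≈ 1.23 T.

B ≈ 1.23 T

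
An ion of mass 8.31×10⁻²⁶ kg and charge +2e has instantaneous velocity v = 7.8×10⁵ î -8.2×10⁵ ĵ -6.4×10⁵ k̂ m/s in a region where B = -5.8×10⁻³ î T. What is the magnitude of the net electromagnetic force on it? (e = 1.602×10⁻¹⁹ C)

|F| ≈ 1.93×10⁻¹⁵ N

v×B = (0, 3710, -4760) N/C.
F = q v×B = (3.204×10⁻¹⁹ C)·(0, 3710, -4760) = (0, 1.19×10⁻¹⁵, -1.52×10⁻¹⁵) N.
|F| = 1.93×10⁻¹⁵ N.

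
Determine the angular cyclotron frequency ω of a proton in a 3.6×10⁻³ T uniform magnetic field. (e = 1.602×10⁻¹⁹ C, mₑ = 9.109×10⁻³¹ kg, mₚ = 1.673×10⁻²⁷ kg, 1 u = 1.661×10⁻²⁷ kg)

ω = |q|B/m.
ω = (1.602×10⁻¹⁹)(3.6×10⁻³)/1.673×10⁻²⁷ ≈ 3.4×10⁵ rad/s.

ω ≈ 3.4×10⁵ rad/s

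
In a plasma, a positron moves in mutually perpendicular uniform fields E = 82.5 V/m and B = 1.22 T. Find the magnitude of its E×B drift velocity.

v_d ≈ 67.6 m/s

The steady drift has the magnetic force balancing the electric force, so v_d = E/B.
v_d = 82.5/1.22 = 67.6 m/s.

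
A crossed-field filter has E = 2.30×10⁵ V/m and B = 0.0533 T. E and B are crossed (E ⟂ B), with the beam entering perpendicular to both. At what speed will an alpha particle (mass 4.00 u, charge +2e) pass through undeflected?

For undeflected motion the electric and magnetic forces balance: qE = qvB.
v = E/B = 2.30×10⁵/0.0533 = 4.32×10⁶ m/s.

v = 4.32×10⁶ m/s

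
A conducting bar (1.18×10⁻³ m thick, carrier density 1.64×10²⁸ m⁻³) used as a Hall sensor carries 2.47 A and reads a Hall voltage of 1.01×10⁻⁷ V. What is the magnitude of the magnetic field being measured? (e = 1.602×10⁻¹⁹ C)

From V_H = IB/(n e t), B = V_H n e t / I.
B = (1.01×10⁻⁷)(1.64×10²⁸)(1.602×10⁻¹⁹)(1.18×10⁻³)/2.47 ≈ 0.127 T.

B ≈ 0.127 T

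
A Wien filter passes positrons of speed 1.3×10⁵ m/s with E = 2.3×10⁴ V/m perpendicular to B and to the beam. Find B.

B = 0.18 T

Balance of forces in the selector: qE = qvB ⇒ B = E/v.
B = 2.3×10⁴/1.3×10⁵ = 0.18 T.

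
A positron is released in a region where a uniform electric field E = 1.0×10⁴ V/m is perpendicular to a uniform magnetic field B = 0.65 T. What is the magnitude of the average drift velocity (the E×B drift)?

v_d ≈ 1.5×10⁴ m/s

The steady drift has the magnetic force balancing the electric force, so v_d = E/B.
v_d = 1.0×10⁴/0.65 = 1.5×10⁴ m/s.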